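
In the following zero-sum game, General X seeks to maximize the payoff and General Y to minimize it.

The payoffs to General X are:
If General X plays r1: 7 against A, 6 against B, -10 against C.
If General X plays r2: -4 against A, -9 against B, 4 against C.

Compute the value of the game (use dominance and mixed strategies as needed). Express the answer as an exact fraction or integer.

Column A is strictly dominated by B for General Y (it gives General X more in every row).
The remaining 2×2 game on (r1, r2) × (B, C) has no saddle point. Let General X play r1 with probability p; indifference gives 6p − 9(1−p) = −10p + 4(1−p), so p = 13/29.
Similarly General Y's optimal q on B is 14/29, and the value is 6·(14/29) + (-10)·(15/29) = -66/29.

-66/29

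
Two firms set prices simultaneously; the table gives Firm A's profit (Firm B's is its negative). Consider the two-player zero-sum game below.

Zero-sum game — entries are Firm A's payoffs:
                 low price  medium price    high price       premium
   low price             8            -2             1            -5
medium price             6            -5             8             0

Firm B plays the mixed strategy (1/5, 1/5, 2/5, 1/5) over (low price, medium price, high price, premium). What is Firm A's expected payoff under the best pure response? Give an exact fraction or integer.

low price: (8)·(1/5) + (-2)·(1/5) + (1)·(2/5) + (-5)·(1/5) = 3/5.
medium price: (6)·(1/5) + (-5)·(1/5) + (8)·(2/5) + (0)·(1/5) = 17/5.
The best pure response is medium price with expected payoff 17/5.

17/5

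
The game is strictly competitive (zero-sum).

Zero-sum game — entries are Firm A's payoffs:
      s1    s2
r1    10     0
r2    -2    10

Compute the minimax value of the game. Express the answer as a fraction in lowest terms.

50/11

Row minima are 0 and -2, so Firm A's maximin is 0; column maxima are 10 and 10, so Firm B's minimax is 10. These differ, so the equilibrium is in mixed strategies.
Let Firm A play r1 with probability p. Firm B is indifferent when 10p − 2(1−p) = 10(1−p), giving p = 6/11.
Let Firm B play s1 with probability q. Firm A is indifferent when 10q = −2q + 10(1−q), giving q = 5/11.
The value is 10·(5/11) + (0)·(6/11) = 50/11.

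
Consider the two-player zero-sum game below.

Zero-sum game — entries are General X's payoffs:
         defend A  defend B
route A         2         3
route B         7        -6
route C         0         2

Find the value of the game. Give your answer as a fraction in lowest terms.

33/14

Row route C is strictly dominated by row route A, so General X never plays it.
The remaining 2×2 game on (route A, route B) × (defend A, defend B) has no saddle point. Let General X play route A with probability p; indifference gives 2p + 7(1−p) = 3p − 6(1−p), so p = 13/14.
Similarly General Y's optimal q on defend A is 9/14, and the value is 2·(9/14) + (3)·(5/14) = 33/14.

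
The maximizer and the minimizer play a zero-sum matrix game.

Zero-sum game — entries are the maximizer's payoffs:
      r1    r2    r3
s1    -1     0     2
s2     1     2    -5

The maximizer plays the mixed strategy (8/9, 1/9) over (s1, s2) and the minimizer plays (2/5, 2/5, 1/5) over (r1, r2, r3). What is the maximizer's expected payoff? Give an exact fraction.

1/45

Against (2/5, 2/5, 1/5), each row's expected payoff is s1: 0; s2: 1/5.
Taking the (8/9, 1/9)-weighted average: (8/9)·(0) + (1/9)·(1/5) = 1/45.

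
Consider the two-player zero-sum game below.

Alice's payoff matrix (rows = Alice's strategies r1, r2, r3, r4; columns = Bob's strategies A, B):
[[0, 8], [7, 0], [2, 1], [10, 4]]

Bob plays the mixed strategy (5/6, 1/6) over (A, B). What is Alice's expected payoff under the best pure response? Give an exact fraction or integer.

r1: (0)·(5/6) + (8)·(1/6) = 4/3.
r2: (7)·(5/6) + (0)·(1/6) = 35/6.
r3: (2)·(5/6) + (1)·(1/6) = 11/6.
r4: (10)·(5/6) + (4)·(1/6) = 9.
The best pure response is r4 with expected payoff 9.

9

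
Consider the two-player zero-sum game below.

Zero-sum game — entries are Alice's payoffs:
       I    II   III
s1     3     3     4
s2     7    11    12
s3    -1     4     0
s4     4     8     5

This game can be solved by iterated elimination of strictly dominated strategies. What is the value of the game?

Row s4 is strictly dominated by row s2 (7>4, 11>8, 12>5); eliminate s4.
Row s1 is strictly dominated by row s2 (7>3, 11>3, 12>4); eliminate s1.
Column II is strictly dominated by I for Bob (7<11, -1<4); eliminate II.
Row s3 is strictly dominated by row s2 (7>-1, 12>0); eliminate s3.
Column III is strictly dominated by I for Bob (7<12); eliminate III.
Only (s2, I) remains, with payoff 7.

7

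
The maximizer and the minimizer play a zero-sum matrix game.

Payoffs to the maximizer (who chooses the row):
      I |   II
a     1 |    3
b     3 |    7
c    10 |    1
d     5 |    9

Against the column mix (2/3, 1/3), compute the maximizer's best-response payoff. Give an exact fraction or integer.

a: (1)·(2/3) + (3)·(1/3) = 5/3.
b: (3)·(2/3) + (7)·(1/3) = 13/3.
c: (10)·(2/3) + (1)·(1/3) = 7.
d: (5)·(2/3) + (9)·(1/3) = 19/3.
The best pure response is c with expected payoff 7.

7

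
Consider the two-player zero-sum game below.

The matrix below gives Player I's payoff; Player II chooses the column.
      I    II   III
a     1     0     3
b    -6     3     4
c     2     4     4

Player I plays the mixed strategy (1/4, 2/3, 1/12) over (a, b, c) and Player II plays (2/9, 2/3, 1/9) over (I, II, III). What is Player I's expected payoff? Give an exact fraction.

127/108

Against (2/9, 2/3, 1/9), each row's expected payoff is a: 5/9; b: 10/9; c: 32/9.
Taking the (1/4, 2/3, 1/12)-weighted average: (1/4)·(5/9) + (2/3)·(10/9) + (1/12)·(32/9) = 127/108.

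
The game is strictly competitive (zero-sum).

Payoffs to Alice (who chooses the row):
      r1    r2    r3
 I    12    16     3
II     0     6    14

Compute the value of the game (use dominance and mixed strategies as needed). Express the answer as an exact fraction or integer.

168/23

Column r2 is strictly dominated by r1 for Bob (it gives Alice more in every row).
The remaining 2×2 game on (I, II) × (r1, r3) has no saddle point. Let Alice play I with probability p; indifference gives 12p = 3p + 14(1−p), so p = 14/23.
Similarly Bob's optimal q on r1 is 11/23, and the value is 12·(11/23) + (3)·(12/23) = 168/23.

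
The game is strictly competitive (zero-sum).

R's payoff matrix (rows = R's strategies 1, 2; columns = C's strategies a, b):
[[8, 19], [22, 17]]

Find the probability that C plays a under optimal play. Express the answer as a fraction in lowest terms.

Row minima are 8 and 17, so R's maximin is 17; column maxima are 22 and 19, so C's minimax is 19. These differ, so the equilibrium is in mixed strategies.
Let C play a with probability q. R is indifferent when 8q + 19(1−q) = 22q + 17(1−q), giving q = 1/8.

1/8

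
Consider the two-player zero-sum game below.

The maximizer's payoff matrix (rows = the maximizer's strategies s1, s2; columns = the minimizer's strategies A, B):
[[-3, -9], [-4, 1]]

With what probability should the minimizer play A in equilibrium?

10/11

Row minima are -9 and -4, so the maximizer's maximin is -4; column maxima are -3 and 1, so the minimizer's minimax is -3. These differ, so the equilibrium is in mixed strategies.
Let the minimizer play A with probability q. The maximizer is indifferent when −3q − 9(1−q) = −4q + (1−q), giving q = 10/11.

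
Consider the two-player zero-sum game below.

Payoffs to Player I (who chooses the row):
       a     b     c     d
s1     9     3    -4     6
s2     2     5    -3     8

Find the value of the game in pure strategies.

-3

Row minima: -4, -3 → Player I's maximin is -3.
Column maxima: 9, 5, -3, 8 → Player II's minimax is -3.
They coincide at (s2, c), so the value is -3.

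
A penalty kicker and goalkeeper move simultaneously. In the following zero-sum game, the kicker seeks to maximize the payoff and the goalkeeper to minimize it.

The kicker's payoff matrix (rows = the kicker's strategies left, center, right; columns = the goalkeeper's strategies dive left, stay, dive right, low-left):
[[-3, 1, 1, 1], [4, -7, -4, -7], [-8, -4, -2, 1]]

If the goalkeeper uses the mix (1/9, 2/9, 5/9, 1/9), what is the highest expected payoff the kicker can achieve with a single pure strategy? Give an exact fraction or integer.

left: (-3)·(1/9) + (1)·(2/9) + (1)·(5/9) + (1)·(1/9) = 5/9.
center: (4)·(1/9) + (-7)·(2/9) + (-4)·(5/9) + (-7)·(1/9) = -37/9.
right: (-8)·(1/9) + (-4)·(2/9) + (-2)·(5/9) + (1)·(1/9) = -25/9.
The best pure response is left with expected payoff 5/9.

5/9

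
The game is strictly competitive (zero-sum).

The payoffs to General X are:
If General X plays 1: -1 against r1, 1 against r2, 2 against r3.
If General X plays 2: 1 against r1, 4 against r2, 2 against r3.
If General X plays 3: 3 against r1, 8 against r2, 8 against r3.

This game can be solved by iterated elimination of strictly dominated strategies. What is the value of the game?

Column r2 is strictly dominated by r1 for General Y (-1<1, 1<4, 3<8); eliminate r2.
Row 2 is strictly dominated by row 3 (3>1, 8>2); eliminate 2.
Column r3 is strictly dominated by r1 for General Y (-1<2, 3<8); eliminate r3.
Row 1 is strictly dominated by row 3 (3>-1); eliminate 1.
Only (3, r1) remains, with payoff 3.

3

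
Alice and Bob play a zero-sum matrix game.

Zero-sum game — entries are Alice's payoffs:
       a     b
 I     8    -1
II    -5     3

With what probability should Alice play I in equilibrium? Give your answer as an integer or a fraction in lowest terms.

8/17

Row minima are -1 and -5, so Alice's maximin is -1; column maxima are 8 and 3, so Bob's minimax is 3. These differ, so the equilibrium is in mixed strategies.
Let Alice play I with probability p. Bob is indifferent when 8p − 5(1−p) = −p + 3(1−p), giving p = 8/17.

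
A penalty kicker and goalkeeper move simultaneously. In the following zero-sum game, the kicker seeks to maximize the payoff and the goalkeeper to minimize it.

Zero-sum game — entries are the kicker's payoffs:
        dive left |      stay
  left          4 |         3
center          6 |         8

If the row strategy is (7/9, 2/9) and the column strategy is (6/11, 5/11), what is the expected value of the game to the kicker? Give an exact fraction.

425/99

Against (6/11, 5/11), each row's expected payoff is left: 39/11; center: 76/11.
Taking the (7/9, 2/9)-weighted average: (7/9)·(39/11) + (2/9)·(76/11) = 425/99.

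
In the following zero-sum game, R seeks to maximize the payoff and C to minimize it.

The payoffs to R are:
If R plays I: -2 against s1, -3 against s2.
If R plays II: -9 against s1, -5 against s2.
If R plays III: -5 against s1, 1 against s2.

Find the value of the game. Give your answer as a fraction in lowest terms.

Row II is strictly dominated by row III, so R never plays it.
The remaining 2×2 game on (I, III) × (s1, s2) has no saddle point. Let R play I with probability p; indifference gives −2p − 5(1−p) = −3p + (1−p), so p = 6/7.
Similarly C's optimal q on s1 is 4/7, and the value is -2·(4/7) + (-3)·(3/7) = -17/7.

-17/7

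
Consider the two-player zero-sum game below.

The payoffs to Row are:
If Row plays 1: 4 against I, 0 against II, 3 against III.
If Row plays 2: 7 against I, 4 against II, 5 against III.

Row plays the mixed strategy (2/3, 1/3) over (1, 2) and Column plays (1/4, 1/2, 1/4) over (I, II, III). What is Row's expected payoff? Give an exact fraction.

17/6

Against (1/4, 1/2, 1/4), each row's expected payoff is 1: 7/4; 2: 5.
Taking the (2/3, 1/3)-weighted average: (2/3)·(7/4) + (1/3)·(5) = 17/6.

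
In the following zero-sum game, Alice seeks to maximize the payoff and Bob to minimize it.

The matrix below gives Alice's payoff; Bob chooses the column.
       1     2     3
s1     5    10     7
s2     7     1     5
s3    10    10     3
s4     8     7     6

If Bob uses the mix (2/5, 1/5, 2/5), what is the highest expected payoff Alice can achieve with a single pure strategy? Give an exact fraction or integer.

36/5

s1: (5)·(2/5) + (10)·(1/5) + (7)·(2/5) = 34/5.
s2: (7)·(2/5) + (1)·(1/5) + (5)·(2/5) = 5.
s3: (10)·(2/5) + (10)·(1/5) + (3)·(2/5) = 36/5.
s4: (8)·(2/5) + (7)·(1/5) + (6)·(2/5) = 7.
The best pure response is s3 with expected payoff 36/5.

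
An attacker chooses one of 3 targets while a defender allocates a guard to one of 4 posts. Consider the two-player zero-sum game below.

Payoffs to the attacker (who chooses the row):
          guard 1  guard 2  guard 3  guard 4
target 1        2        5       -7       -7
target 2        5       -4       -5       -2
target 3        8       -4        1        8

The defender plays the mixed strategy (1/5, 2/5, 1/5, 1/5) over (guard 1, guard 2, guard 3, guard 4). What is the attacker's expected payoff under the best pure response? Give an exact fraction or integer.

target 1: (2)·(1/5) + (5)·(2/5) + (-7)·(1/5) + (-7)·(1/5) = -2/5.
target 2: (5)·(1/5) + (-4)·(2/5) + (-5)·(1/5) + (-2)·(1/5) = -2.
target 3: (8)·(1/5) + (-4)·(2/5) + (1)·(1/5) + (8)·(1/5) = 9/5.
The best pure response is target 3 with expected payoff 9/5.

9/5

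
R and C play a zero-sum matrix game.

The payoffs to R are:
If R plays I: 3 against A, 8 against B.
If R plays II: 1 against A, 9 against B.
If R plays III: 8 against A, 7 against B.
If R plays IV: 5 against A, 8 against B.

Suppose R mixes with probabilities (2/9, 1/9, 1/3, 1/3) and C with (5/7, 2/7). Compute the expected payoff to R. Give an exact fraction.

Against (5/7, 2/7), each row's expected payoff is I: 31/7; II: 23/7; III: 54/7; IV: 41/7.
Taking the (2/9, 1/9, 1/3, 1/3)-weighted average: (2/9)·(31/7) + (1/9)·(23/7) + (1/3)·(54/7) + (1/3)·(41/7) = 370/63.

370/63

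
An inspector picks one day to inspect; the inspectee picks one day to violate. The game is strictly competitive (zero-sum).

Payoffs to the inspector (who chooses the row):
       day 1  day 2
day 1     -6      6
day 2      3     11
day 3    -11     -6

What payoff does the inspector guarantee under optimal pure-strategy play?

3

Row minima: -6, 3, -11 → the inspector's maximin is 3.
Column maxima: 3, 11 → the inspectee's minimax is 3.
They coincide at (day 2, day 1), so the value is 3.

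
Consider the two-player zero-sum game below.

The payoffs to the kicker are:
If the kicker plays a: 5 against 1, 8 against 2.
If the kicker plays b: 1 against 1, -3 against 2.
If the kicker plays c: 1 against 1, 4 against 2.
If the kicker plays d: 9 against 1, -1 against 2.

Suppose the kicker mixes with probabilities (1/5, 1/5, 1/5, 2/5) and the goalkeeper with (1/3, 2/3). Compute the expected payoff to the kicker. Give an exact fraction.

13/5

Against (1/3, 2/3), each row's expected payoff is a: 7; b: -5/3; c: 3; d: 7/3.
Taking the (1/5, 1/5, 1/5, 2/5)-weighted average: (1/5)·(7) + (1/5)·(-5/3) + (1/5)·(3) + (2/5)·(7/3) = 13/5.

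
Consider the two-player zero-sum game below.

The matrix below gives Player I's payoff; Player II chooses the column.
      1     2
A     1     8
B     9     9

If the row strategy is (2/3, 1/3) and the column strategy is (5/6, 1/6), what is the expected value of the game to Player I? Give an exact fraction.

Against (5/6, 1/6), each row's expected payoff is A: 13/6; B: 9.
Taking the (2/3, 1/3)-weighted average: (2/3)·(13/6) + (1/3)·(9) = 40/9.

40/9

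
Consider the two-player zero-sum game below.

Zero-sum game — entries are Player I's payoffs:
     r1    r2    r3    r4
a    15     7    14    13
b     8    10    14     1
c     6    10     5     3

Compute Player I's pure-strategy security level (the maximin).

The worst-case payoff for each row is a: 7, b: 1, c: 3.
The best of these is 7.

7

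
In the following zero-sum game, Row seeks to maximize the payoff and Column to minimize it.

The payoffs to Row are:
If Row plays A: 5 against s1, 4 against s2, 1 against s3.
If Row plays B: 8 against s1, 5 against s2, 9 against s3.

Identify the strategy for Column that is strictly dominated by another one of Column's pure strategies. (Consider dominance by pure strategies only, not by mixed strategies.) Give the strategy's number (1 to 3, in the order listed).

Column prefers columns that give Row less. Compare s1 with s2: 4 < 5, 5 < 8.
So s2 strictly dominates s1 for Column; s1 is strictly dominated.

1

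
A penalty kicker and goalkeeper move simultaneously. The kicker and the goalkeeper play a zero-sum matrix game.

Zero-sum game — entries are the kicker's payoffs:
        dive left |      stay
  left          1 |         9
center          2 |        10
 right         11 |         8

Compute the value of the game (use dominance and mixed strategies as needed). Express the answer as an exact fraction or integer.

Row left is strictly dominated by row center, so the kicker never plays it.
The remaining 2×2 game on (center, right) × (dive left, stay) has no saddle point. Let the kicker play center with probability p; indifference gives 2p + 11(1−p) = 10p + 8(1−p), so p = 3/11.
Similarly the goalkeeper's optimal q on dive left is 2/11, and the value is 2·(2/11) + (10)·(9/11) = 94/11.

94/11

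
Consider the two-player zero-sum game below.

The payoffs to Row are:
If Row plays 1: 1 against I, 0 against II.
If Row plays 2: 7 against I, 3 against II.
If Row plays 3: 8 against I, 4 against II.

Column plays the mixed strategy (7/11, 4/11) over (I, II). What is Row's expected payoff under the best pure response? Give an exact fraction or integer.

72/11

1: (1)·(7/11) + (0)·(4/11) = 7/11.
2: (7)·(7/11) + (3)·(4/11) = 61/11.
3: (8)·(7/11) + (4)·(4/11) = 72/11.
The best pure response is 3 with expected payoff 72/11.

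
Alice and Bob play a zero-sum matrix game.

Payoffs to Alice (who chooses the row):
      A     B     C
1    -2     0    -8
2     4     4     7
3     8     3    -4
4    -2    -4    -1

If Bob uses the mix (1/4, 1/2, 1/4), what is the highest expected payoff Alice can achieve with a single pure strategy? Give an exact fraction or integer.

19/4

1: (-2)·(1/4) + (0)·(1/2) + (-8)·(1/4) = -5/2.
2: (4)·(1/4) + (4)·(1/2) + (7)·(1/4) = 19/4.
3: (8)·(1/4) + (3)·(1/2) + (-4)·(1/4) = 5/2.
4: (-2)·(1/4) + (-4)·(1/2) + (-1)·(1/4) = -11/4.
The best pure response is 2 with expected payoff 19/4.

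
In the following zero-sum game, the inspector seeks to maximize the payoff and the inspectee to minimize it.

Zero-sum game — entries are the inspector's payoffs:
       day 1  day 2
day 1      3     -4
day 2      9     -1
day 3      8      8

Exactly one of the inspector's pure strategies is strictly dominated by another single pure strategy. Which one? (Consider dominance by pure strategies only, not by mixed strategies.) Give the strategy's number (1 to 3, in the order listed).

Compare day 1 with day 2: 9 > 3, -1 > -4.
So day 2 strictly dominates day 1 for the inspector; day 1 is strictly dominated.

1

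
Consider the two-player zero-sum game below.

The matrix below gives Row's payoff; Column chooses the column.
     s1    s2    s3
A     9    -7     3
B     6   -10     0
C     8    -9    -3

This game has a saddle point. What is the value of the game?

Row minima: -7, -10, -9 → Row's maximin is -7.
Column maxima: 9, -7, 3 → Column's minimax is -7.
They coincide at (A, s2), so the value is -7.

-7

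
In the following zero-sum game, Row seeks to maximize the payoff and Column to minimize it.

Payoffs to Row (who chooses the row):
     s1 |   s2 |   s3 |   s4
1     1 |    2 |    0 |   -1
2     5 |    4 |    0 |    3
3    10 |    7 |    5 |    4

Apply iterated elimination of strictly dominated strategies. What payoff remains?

4

Column s1 is strictly dominated by s3 for Column (0<1, 0<5, 5<10); eliminate s1.
Row 1 is strictly dominated by row 3 (7>2, 5>0, 4>-1); eliminate 1.
Row 2 is strictly dominated by row 3 (7>4, 5>0, 4>3); eliminate 2.
Column s3 is strictly dominated by s4 for Column (4<5); eliminate s3.
Column s2 is strictly dominated by s4 for Column (4<7); eliminate s2.
Only (3, s4) remains, with payoff 4.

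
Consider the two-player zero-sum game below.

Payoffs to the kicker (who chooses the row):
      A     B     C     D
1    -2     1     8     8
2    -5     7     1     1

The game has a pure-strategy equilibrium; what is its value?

Row minima: -2, -5 → the kicker's maximin is -2.
Column maxima: -2, 7, 8, 8 → the goalkeeper's minimax is -2.
They coincide at (1, A), so the value is -2.

-2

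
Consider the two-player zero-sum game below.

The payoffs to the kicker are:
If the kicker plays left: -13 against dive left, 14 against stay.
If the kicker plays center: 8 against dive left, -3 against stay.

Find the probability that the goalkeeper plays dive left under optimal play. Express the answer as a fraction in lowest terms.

Row minima are -13 and -3, so the kicker's maximin is -3; column maxima are 8 and 14, so the goalkeeper's minimax is 8. These differ, so the equilibrium is in mixed strategies.
Let the goalkeeper play dive left with probability q. The kicker is indifferent when −13q + 14(1−q) = 8q − 3(1−q), giving q = 17/38.

17/38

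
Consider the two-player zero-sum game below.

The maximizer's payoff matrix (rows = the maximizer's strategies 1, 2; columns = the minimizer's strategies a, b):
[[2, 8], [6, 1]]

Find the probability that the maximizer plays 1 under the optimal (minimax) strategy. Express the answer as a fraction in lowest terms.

Row minima are 2 and 1, so the maximizer's maximin is 2; column maxima are 6 and 8, so the minimizer's minimax is 6. These differ, so the equilibrium is in mixed strategies.
Let the maximizer play 1 with probability p. The minimizer is indifferent when 2p + 6(1−p) = 8p + (1−p), giving p = 5/11.

5/11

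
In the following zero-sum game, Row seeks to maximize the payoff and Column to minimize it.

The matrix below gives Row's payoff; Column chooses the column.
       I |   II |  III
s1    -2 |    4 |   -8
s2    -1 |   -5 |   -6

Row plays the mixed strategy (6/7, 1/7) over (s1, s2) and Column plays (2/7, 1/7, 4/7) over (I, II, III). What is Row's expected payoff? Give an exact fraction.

-223/49

Against (2/7, 1/7, 4/7), each row's expected payoff is s1: -32/7; s2: -31/7.
Taking the (6/7, 1/7)-weighted average: (6/7)·(-32/7) + (1/7)·(-31/7) = -223/49.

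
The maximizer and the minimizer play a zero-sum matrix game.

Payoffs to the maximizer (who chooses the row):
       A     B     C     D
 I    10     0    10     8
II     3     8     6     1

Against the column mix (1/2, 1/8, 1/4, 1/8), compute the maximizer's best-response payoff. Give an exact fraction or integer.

I: (10)·(1/2) + (0)·(1/8) + (10)·(1/4) + (8)·(1/8) = 17/2.
II: (3)·(1/2) + (8)·(1/8) + (6)·(1/4) + (1)·(1/8) = 33/8.
The best pure response is I with expected payoff 17/2.

17/2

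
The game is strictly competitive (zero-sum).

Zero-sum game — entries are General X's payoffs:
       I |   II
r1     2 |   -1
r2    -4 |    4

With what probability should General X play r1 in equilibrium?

8/11

Row minima are -1 and -4, so General X's maximin is -1; column maxima are 2 and 4, so General Y's minimax is 2. These differ, so the equilibrium is in mixed strategies.
Let General X play r1 with probability p. General Y is indifferent when 2p − 4(1−p) = −p + 4(1−p), giving p = 8/11.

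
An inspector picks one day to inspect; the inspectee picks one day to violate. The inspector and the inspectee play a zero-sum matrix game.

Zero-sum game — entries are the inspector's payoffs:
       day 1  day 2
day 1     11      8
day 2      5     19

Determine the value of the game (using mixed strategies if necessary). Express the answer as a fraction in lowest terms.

169/17

Row minima are 8 and 5, so the inspector's maximin is 8; column maxima are 11 and 19, so the inspectee's minimax is 11. These differ, so the equilibrium is in mixed strategies.
Let the inspector play day 1 with probability p. The inspectee is indifferent when 11p + 5(1−p) = 8p + 19(1−p), giving p = 14/17.
Let the inspectee play day 1 with probability q. The inspector is indifferent when 11q + 8(1−q) = 5q + 19(1−q), giving q = 11/17.
The value is 11·(11/17) + (8)·(6/17) = 169/17.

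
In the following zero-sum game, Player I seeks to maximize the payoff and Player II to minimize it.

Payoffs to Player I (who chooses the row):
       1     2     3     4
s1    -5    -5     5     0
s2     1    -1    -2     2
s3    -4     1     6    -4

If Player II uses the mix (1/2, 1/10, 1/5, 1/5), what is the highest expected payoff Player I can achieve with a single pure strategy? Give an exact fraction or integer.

s1: (-5)·(1/2) + (-5)·(1/10) + (5)·(1/5) + (0)·(1/5) = -2.
s2: (1)·(1/2) + (-1)·(1/10) + (-2)·(1/5) + (2)·(1/5) = 2/5.
s3: (-4)·(1/2) + (1)·(1/10) + (6)·(1/5) + (-4)·(1/5) = -3/2.
The best pure response is s2 with expected payoff 2/5.

2/5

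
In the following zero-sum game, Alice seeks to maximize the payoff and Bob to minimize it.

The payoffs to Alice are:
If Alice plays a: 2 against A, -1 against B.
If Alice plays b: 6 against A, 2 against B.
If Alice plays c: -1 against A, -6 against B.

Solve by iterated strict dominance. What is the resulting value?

Column A is strictly dominated by B for Bob (-1<2, 2<6, -6<-1); eliminate A.
Row c is strictly dominated by row a (-1>-6); eliminate c.
Row a is strictly dominated by row b (2>-1); eliminate a.
Only (b, B) remains, with payoff 2.

2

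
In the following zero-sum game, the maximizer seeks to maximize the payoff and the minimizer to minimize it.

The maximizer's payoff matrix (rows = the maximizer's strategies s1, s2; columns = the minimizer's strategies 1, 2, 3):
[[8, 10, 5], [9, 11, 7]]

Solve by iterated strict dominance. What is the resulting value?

Row s1 is strictly dominated by row s2 (9>8, 11>10, 7>5); eliminate s1.
Column 1 is strictly dominated by 3 for the minimizer (7<9); eliminate 1.
Column 2 is strictly dominated by 3 for the minimizer (7<11); eliminate 2.
Only (s2, 3) remains, with payoff 7.

7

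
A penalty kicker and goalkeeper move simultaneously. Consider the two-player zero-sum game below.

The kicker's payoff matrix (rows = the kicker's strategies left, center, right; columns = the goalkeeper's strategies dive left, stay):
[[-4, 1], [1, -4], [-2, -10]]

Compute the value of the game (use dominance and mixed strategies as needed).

-3/2

Row right is strictly dominated by row center, so the kicker never plays it.
The remaining 2×2 game on (left, center) × (dive left, stay) has no saddle point. Let the kicker play left with probability p; indifference gives −4p + (1−p) = p − 4(1−p), so p = 1/2.
Similarly the goalkeeper's optimal q on dive left is 1/2, and the value is -4·(1/2) + (1)·(1/2) = -3/2.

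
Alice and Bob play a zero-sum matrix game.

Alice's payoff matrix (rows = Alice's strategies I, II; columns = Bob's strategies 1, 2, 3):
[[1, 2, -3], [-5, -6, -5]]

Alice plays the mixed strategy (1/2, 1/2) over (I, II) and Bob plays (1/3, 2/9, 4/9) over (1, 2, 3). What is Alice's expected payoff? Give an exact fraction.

-26/9

Against (1/3, 2/9, 4/9), each row's expected payoff is I: -5/9; II: -47/9.
Taking the (1/2, 1/2)-weighted average: (1/2)·(-5/9) + (1/2)·(-47/9) = -26/9.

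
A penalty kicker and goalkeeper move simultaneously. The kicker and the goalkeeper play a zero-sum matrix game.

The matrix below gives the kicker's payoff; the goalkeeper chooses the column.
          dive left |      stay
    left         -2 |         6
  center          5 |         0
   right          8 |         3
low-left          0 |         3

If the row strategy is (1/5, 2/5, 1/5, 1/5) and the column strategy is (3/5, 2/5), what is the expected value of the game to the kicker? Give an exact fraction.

72/25

Against (3/5, 2/5), each row's expected payoff is left: 6/5; center: 3; right: 6; low-left: 6/5.
Taking the (1/5, 2/5, 1/5, 1/5)-weighted average: (1/5)·(6/5) + (2/5)·(3) + (1/5)·(6) + (1/5)·(6/5) = 72/25.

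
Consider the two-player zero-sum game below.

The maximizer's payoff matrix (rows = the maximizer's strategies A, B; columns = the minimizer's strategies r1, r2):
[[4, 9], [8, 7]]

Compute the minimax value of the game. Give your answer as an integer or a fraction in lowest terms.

Row minima are 4 and 7, so the maximizer's maximin is 7; column maxima are 8 and 9, so the minimizer's minimax is 8. These differ, so the equilibrium is in mixed strategies.
Let the maximizer play A with probability p. The minimizer is indifferent when 4p + 8(1−p) = 9p + 7(1−p), giving p = 1/6.
Let the minimizer play r1 with probability q. The maximizer is indifferent when 4q + 9(1−q) = 8q + 7(1−q), giving q = 1/3.
The value is 4·(1/3) + (9)·(2/3) = 22/3.

22/3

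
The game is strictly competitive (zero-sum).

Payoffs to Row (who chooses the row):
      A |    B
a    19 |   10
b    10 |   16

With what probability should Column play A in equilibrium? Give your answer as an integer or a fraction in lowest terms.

Row minima are 10 and 10, so Row's maximin is 10; column maxima are 19 and 16, so Column's minimax is 16. These differ, so the equilibrium is in mixed strategies.
Let Column play A with probability q. Row is indifferent when 19q + 10(1−q) = 10q + 16(1−q), giving q = 2/5.

2/5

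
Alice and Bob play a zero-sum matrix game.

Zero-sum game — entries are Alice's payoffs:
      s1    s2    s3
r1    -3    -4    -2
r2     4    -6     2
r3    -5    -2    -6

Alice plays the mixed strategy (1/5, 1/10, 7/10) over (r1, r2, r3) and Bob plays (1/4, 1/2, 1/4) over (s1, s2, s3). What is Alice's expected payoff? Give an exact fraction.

-137/40

Against (1/4, 1/2, 1/4), each row's expected payoff is r1: -13/4; r2: -3/2; r3: -15/4.
Taking the (1/5, 1/10, 7/10)-weighted average: (1/5)·(-13/4) + (1/10)·(-3/2) + (7/10)·(-15/4) = -137/40.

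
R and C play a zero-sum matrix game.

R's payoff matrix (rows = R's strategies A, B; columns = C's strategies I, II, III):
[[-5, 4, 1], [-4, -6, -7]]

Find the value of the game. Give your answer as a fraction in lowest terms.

-13/3

Column II is strictly dominated by III for C (it gives R more in every row).
The remaining 2×2 game on (A, B) × (I, III) has no saddle point. Let R play A with probability p; indifference gives −5p − 4(1−p) = p − 7(1−p), so p = 1/3.
Similarly C's optimal q on I is 8/9, and the value is -5·(8/9) + (1)·(1/9) = -13/3.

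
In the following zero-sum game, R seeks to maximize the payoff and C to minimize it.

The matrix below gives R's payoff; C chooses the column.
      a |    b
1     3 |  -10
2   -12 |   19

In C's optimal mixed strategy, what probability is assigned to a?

29/44

Row minima are -10 and -12, so R's maximin is -10; column maxima are 3 and 19, so C's minimax is 3. These differ, so the equilibrium is in mixed strategies.
Let C play a with probability q. R is indifferent when 3q − 10(1−q) = −12q + 19(1−q), giving q = 29/44.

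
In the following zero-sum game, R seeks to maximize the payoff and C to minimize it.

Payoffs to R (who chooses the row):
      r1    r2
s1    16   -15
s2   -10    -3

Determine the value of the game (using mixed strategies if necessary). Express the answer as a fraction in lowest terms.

-99/19

Row minima are -15 and -10, so R's maximin is -10; column maxima are 16 and -3, so C's minimax is -3. These differ, so the equilibrium is in mixed strategies.
Let R play s1 with probability p. C is indifferent when 16p − 10(1−p) = −15p − 3(1−p), giving p = 7/38.
Let C play r1 with probability q. R is indifferent when 16q − 15(1−q) = −10q − 3(1−q), giving q = 6/19.
The value is 16·(6/19) + (-15)·(13/19) = -99/19.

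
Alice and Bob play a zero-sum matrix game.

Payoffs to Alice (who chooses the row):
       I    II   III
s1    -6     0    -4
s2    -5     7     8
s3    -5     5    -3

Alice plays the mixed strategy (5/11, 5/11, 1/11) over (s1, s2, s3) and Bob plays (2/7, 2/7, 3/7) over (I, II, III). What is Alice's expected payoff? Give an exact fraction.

1/7

Against (2/7, 2/7, 3/7), each row's expected payoff is s1: -24/7; s2: 4; s3: -9/7.
Taking the (5/11, 5/11, 1/11)-weighted average: (5/11)·(-24/7) + (5/11)·(4) + (1/11)·(-9/7) = 1/7.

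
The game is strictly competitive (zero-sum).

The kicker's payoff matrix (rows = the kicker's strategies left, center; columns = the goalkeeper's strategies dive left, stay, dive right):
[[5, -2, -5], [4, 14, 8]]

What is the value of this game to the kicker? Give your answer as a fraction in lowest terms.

Column stay is strictly dominated by dive right for the goalkeeper (it gives the kicker more in every row).
The remaining 2×2 game on (left, center) × (dive left, dive right) has no saddle point. Let the kicker play left with probability p; indifference gives 5p + 4(1−p) = −5p + 8(1−p), so p = 2/7.
Similarly the goalkeeper's optimal q on dive left is 13/14, and the value is 5·(13/14) + (-5)·(1/14) = 30/7.

30/7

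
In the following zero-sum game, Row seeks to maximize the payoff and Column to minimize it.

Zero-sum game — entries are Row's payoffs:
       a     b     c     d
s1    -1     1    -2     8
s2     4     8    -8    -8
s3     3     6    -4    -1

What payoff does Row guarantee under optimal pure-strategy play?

-2

Row minima: -2, -8, -4 → Row's maximin is -2.
Column maxima: 4, 8, -2, 8 → Column's minimax is -2.
They coincide at (s1, c), so the value is -2.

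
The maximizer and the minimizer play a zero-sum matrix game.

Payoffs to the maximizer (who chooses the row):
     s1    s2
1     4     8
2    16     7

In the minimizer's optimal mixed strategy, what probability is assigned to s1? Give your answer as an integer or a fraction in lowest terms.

1/13

Row minima are 4 and 7, so the maximizer's maximin is 7; column maxima are 16 and 8, so the minimizer's minimax is 8. These differ, so the equilibrium is in mixed strategies.
Let the minimizer play s1 with probability q. The maximizer is indifferent when 4q + 8(1−q) = 16q + 7(1−q), giving q = 1/13.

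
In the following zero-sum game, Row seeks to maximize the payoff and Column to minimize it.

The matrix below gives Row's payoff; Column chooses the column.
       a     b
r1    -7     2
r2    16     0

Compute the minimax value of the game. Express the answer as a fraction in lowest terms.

32/25

Row minima are -7 and 0, so Row's maximin is 0; column maxima are 16 and 2, so Column's minimax is 2. These differ, so the equilibrium is in mixed strategies.
Let Row play r1 with probability p. Column is indifferent when −7p + 16(1−p) = 2p, giving p = 16/25.
Let Column play a with probability q. Row is indifferent when −7q + 2(1−q) = 16q, giving q = 2/25.
The value is -7·(2/25) + (2)·(23/25) = 32/25.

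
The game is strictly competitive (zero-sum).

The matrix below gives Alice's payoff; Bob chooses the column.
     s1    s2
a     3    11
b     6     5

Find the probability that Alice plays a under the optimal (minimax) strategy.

1/9

Row minima are 3 and 5, so Alice's maximin is 5; column maxima are 6 and 11, so Bob's minimax is 6. These differ, so the equilibrium is in mixed strategies.
Let Alice play a with probability p. Bob is indifferent when 3p + 6(1−p) = 11p + 5(1−p), giving p = 1/9.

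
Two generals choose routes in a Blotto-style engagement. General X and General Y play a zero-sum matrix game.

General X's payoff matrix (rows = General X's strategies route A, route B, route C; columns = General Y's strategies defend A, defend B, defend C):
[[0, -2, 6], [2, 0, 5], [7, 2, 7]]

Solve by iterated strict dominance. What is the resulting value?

2

Column defend C is strictly dominated by defend B for General Y (-2<6, 0<5, 2<7); eliminate defend C.
Column defend A is strictly dominated by defend B for General Y (-2<0, 0<2, 2<7); eliminate defend A.
Row route A is strictly dominated by row route B (0>-2); eliminate route A.
Row route B is strictly dominated by row route C (2>0); eliminate route B.
Only (route C, defend B) remains, with payoff 2.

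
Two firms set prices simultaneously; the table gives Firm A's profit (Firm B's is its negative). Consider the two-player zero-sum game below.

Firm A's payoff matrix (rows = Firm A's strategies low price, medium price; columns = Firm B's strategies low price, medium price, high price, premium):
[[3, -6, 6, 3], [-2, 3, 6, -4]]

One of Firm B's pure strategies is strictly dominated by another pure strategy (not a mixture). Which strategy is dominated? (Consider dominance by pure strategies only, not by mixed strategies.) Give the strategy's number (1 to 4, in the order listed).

3

Firm B prefers columns that give Firm A less. Compare high price with low price: 3 < 6, -2 < 6.
So low price strictly dominates high price for Firm B; high price is strictly dominated.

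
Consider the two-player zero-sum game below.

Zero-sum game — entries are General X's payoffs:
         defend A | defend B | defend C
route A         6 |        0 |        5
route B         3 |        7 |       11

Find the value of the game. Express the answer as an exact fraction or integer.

Column defend C is strictly dominated by defend B for General Y (it gives General X more in every row).
The remaining 2×2 game on (route A, route B) × (defend A, defend B) has no saddle point. Let General X play route A with probability p; indifference gives 6p + 3(1−p) = 7(1−p), so p = 2/5.
Similarly General Y's optimal q on defend A is 7/10, and the value is 6·(7/10) + (0)·(3/10) = 21/5.

21/5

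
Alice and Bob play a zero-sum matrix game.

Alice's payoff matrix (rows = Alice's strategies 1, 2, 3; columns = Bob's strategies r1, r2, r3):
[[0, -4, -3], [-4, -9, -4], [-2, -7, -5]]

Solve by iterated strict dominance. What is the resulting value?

Column r1 is strictly dominated by r2 for Bob (-4<0, -9<-4, -7<-2); eliminate r1.
Row 2 is strictly dominated by row 1 (-4>-9, -3>-4); eliminate 2.
Row 3 is strictly dominated by row 1 (-4>-7, -3>-5); eliminate 3.
Column r3 is strictly dominated by r2 for Bob (-4<-3); eliminate r3.
Only (1, r2) remains, with payoff -4.

-4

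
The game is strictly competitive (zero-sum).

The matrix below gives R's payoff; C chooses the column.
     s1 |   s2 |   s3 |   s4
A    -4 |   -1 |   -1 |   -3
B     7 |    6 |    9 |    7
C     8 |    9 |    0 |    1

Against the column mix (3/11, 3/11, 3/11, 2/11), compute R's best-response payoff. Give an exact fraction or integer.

A: (-4)·(3/11) + (-1)·(3/11) + (-1)·(3/11) + (-3)·(2/11) = -24/11.
B: (7)·(3/11) + (6)·(3/11) + (9)·(3/11) + (7)·(2/11) = 80/11.
C: (8)·(3/11) + (9)·(3/11) + (0)·(3/11) + (1)·(2/11) = 53/11.
The best pure response is B with expected payoff 80/11.

80/11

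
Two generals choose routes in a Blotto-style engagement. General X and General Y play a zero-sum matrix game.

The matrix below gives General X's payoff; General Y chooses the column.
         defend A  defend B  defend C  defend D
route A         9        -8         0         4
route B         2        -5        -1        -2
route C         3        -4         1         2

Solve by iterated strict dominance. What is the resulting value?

Column defend A is strictly dominated by defend B for General Y (-8<9, -5<2, -4<3); eliminate defend A.
Row route B is strictly dominated by row route C (-4>-5, 1>-1, 2>-2); eliminate route B.
Column defend C is strictly dominated by defend B for General Y (-8<0, -4<1); eliminate defend C.
Column defend D is strictly dominated by defend B for General Y (-8<4, -4<2); eliminate defend D.
Row route A is strictly dominated by row route C (-4>-8); eliminate route A.
Only (route C, defend B) remains, with payoff -4.

-4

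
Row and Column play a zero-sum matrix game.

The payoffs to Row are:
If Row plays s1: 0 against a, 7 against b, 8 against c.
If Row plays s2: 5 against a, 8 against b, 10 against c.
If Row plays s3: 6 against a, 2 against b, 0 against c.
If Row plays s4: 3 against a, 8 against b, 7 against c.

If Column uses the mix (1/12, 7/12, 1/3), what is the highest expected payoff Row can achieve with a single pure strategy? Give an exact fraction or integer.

s1: (0)·(1/12) + (7)·(7/12) + (8)·(1/3) = 27/4.
s2: (5)·(1/12) + (8)·(7/12) + (10)·(1/3) = 101/12.
s3: (6)·(1/12) + (2)·(7/12) + (0)·(1/3) = 5/3.
s4: (3)·(1/12) + (8)·(7/12) + (7)·(1/3) = 29/4.
The best pure response is s2 with expected payoff 101/12.

101/12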